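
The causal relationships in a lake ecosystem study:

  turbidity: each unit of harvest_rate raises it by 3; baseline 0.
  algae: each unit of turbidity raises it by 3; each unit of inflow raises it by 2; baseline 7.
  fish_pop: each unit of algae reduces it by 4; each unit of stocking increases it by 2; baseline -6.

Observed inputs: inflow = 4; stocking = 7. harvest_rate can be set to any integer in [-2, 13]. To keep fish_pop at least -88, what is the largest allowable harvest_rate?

harvest_rate = 1

Substituting into the algae equation gives algae = 9*harvest_rate + 15.
fish_pop becomes -36*harvest_rate - 52.
Require -36*harvest_rate - 52 ≥ -88, so harvest_rate ≤ 1.
The largest integer in [-2, 13] satisfying this is 1.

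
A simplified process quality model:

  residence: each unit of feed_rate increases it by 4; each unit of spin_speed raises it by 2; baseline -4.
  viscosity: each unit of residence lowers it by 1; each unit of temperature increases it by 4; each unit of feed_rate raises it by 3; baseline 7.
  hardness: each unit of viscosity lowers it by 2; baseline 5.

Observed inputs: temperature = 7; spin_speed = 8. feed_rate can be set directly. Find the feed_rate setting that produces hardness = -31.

Substituting into the residence equation gives residence = 4*feed_rate + 12.
viscosity becomes -feed_rate + 23.
This gives hardness = 2*feed_rate - 41.
Solve 2*feed_rate - 41 = -31: feed_rate = (-31 + 41) / 2 = 5.

feed_rate = 5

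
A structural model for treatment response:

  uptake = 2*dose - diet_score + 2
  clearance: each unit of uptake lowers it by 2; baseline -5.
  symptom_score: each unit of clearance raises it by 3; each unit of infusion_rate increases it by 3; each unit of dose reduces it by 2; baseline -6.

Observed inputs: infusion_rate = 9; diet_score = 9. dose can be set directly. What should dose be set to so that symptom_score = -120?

dose = 12

Substituting into the uptake equation gives uptake = 2*dose - 7.
This gives clearance = -4*dose + 9.
Substituting into the symptom_score equation gives symptom_score = -14*dose + 48.
Solve -14*dose + 48 = -120: dose = (-120 - 48) / -14 = 12.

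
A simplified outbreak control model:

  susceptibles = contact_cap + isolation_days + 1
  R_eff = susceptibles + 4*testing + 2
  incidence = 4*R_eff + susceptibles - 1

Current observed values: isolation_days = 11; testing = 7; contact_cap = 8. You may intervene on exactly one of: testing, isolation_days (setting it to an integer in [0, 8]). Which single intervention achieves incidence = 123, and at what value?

set testing = 1

Intervening on testing: with other inputs at their observed values, incidence = 16*testing + 107. Solving for 123 gives testing = 1, within [0, 8].
Intervening on isolation_days: incidence = 5*isolation_days + 164. Reaching 123 requires isolation_days = -41/5, not an integer.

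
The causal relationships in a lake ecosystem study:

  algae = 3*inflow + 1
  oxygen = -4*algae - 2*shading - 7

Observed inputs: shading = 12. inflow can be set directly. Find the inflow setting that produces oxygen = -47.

inflow = 1

Substituting into the oxygen equation gives oxygen = -12*inflow - 35.
Solve -12*inflow - 35 = -47: inflow = (-47 + 35) / -12 = 1.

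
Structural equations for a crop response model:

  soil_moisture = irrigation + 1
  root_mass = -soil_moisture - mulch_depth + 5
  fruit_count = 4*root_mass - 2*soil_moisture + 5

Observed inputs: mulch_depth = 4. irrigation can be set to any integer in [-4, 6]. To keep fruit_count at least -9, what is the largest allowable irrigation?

Substituting into the root_mass equation gives root_mass = -irrigation.
fruit_count becomes -6*irrigation + 3.
Require -6*irrigation + 3 ≥ -9, so irrigation ≤ 2.
The largest integer in [-4, 6] satisfying this is 2.

irrigation = 2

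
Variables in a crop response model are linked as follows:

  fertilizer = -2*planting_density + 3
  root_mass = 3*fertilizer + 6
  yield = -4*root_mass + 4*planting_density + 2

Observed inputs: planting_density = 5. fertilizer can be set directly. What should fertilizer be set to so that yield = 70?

fertilizer = -6

Intervening on fertilizer fixes its value directly, overriding its dependence on planting_density.
Substituting into the yield equation gives yield = -12*fertilizer - 2.
Solve -12*fertilizer - 2 = 70: fertilizer = (70 + 2) / -12 = -6.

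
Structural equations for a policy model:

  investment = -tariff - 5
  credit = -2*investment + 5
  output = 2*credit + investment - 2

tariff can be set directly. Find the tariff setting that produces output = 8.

tariff = -5

Substituting into the credit equation gives credit = 2*tariff + 15.
This gives output = 3*tariff + 23.
Solve 3*tariff + 23 = 8: tariff = (8 - 23) / 3 = -5.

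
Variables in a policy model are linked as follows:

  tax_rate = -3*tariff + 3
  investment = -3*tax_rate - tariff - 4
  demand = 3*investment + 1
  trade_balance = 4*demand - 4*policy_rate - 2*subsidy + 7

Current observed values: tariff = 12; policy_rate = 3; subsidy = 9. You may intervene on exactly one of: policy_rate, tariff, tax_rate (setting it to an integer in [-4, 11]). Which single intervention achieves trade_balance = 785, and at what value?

Intervening on policy_rate: trade_balance = -4*policy_rate + 989. Reaching 785 requires policy_rate = 51, outside [-4, 11].
Intervening on tariff: with other inputs at their observed values, trade_balance = 96*tariff - 175. Solving for 785 gives tariff = 10, within [-4, 11].
Intervening on tax_rate: trade_balance = -36*tax_rate - 211. Reaching 785 requires tax_rate = -83/3, not an integer.

set tariff = 10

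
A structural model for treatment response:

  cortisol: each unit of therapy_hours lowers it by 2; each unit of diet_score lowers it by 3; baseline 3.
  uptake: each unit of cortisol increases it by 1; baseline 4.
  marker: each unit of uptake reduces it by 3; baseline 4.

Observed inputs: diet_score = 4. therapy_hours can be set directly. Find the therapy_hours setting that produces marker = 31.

therapy_hours = 2

Substituting into the cortisol equation gives cortisol = -2*therapy_hours - 9.
So uptake = -2*therapy_hours - 5.
Substituting into the marker equation gives marker = 6*therapy_hours + 19.
Solve 6*therapy_hours + 19 = 31: therapy_hours = (31 - 19) / 6 = 2.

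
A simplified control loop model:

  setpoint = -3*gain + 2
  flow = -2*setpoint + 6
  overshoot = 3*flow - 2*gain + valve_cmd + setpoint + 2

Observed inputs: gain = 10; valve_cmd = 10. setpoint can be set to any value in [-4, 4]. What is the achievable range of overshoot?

Intervening on setpoint fixes its value directly, overriding its dependence on gain.
Substituting into the overshoot equation gives overshoot = -5*setpoint + 10.
Linear in setpoint, so extremes are at the endpoints: setpoint = -4 gives overshoot = 30; setpoint = 4 gives overshoot = -10.

-10 to 30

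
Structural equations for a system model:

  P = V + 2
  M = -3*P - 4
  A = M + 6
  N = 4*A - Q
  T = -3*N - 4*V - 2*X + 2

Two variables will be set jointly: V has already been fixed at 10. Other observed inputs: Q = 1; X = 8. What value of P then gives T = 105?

With V held at 10:
Intervening on P fixes its value directly, overriding its dependence on V.
Substituting into the A equation gives A = -3*P + 2.
So N = -12*P + 7.
So T = 36*P - 75.
Solve 36*P - 75 = 105: P = (105 + 75) / 36 = 5.

P = 5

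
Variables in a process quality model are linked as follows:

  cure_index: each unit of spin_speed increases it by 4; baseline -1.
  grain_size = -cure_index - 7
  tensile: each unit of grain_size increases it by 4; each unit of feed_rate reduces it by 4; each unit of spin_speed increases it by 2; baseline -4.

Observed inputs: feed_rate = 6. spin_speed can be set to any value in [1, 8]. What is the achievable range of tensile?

-164 to -66

Substituting into the grain_size equation gives grain_size = -4*spin_speed - 6.
This gives tensile = -14*spin_speed - 52.
Linear in spin_speed, so extremes are at the endpoints: spin_speed = 1 gives tensile = -66; spin_speed = 8 gives tensile = -164.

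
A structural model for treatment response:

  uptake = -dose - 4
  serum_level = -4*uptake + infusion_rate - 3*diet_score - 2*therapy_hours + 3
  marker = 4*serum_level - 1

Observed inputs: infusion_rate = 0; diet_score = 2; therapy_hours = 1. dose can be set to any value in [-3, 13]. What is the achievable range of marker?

Substituting into the serum_level equation gives serum_level = 4*dose + 11.
Substituting into the marker equation gives marker = 16*dose + 43.
Linear in dose, so extremes are at the endpoints: dose = -3 gives marker = -5; dose = 13 gives marker = 251.

-5 to 251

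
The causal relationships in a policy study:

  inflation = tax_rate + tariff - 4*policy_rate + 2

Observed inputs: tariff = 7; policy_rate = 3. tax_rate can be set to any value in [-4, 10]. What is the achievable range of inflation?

-7 to 7

Substituting into the inflation equation gives inflation = tax_rate - 3.
Linear in tax_rate, so extremes are at the endpoints: tax_rate = -4 gives inflation = -7; tax_rate = 10 gives inflation = 7.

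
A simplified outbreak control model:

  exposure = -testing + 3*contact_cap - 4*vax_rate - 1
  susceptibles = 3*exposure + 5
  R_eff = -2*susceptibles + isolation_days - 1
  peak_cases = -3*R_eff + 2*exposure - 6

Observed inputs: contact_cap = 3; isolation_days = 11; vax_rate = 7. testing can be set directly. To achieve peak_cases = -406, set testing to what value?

Substituting into the exposure equation gives exposure = -testing - 20.
This gives susceptibles = -3*testing - 55.
Substituting into the R_eff equation gives R_eff = 6*testing + 120.
Substituting into the peak_cases equation gives peak_cases = -20*testing - 406.
Solve -20*testing - 406 = -406: testing = (-406 + 406) / -20 = 0.

testing = 0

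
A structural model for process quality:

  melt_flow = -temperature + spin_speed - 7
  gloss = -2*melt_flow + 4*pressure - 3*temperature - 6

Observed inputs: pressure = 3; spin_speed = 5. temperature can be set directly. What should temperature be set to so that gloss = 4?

temperature = 6

Substituting into the melt_flow equation gives melt_flow = -temperature - 2.
This gives gloss = -temperature + 10.
Solve -temperature + 10 = 4: temperature = (4 - 10) / -1 = 6.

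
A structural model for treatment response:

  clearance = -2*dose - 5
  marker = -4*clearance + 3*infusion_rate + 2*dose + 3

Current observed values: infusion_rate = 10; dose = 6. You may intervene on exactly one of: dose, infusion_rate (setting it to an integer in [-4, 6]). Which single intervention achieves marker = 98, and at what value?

Intervening on dose: marker = 10*dose + 53. Reaching 98 requires dose = 9/2, not an integer.
Intervening on infusion_rate: with other inputs at their observed values, marker = 3*infusion_rate + 83. Solving for 98 gives infusion_rate = 5, within [-4, 6].

set infusion_rate = 5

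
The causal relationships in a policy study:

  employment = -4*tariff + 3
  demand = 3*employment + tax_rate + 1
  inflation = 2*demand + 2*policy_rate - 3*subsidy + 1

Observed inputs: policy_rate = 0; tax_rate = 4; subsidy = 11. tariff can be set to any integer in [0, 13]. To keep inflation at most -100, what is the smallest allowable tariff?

Substituting into the demand equation gives demand = -12*tariff + 14.
Substituting into the inflation equation gives inflation = -24*tariff - 4.
Require -24*tariff - 4 ≤ -100, so tariff ≥ 4.
The smallest integer in [0, 13] satisfying this is 4.

tariff = 4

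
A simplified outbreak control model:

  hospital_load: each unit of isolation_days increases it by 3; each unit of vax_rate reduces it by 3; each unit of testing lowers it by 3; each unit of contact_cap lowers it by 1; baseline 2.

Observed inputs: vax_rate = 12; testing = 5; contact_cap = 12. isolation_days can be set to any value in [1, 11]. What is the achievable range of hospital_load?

-58 to -28

Substituting into the hospital_load equation gives hospital_load = 3*isolation_days - 61.
Linear in isolation_days, so extremes are at the endpoints: isolation_days = 1 gives hospital_load = -58; isolation_days = 11 gives hospital_load = -28.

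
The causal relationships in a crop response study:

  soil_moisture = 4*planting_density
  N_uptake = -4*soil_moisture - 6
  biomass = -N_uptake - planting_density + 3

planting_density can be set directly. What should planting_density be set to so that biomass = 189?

planting_density = 12

Substituting into the N_uptake equation gives N_uptake = -16*planting_density - 6.
Substituting into the biomass equation gives biomass = 15*planting_density + 9.
Solve 15*planting_density + 9 = 189: planting_density = (189 - 9) / 15 = 12.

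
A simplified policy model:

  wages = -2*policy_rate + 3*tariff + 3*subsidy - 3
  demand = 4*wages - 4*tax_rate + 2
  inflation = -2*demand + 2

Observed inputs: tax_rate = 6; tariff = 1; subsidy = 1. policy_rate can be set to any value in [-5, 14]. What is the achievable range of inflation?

Substituting into the wages equation gives wages = -2*policy_rate + 3.
Substituting into the demand equation gives demand = -8*policy_rate - 10.
Substituting into the inflation equation gives inflation = 16*policy_rate + 22.
Linear in policy_rate, so extremes are at the endpoints: policy_rate = -5 gives inflation = -58; policy_rate = 14 gives inflation = 246.

-58 to 246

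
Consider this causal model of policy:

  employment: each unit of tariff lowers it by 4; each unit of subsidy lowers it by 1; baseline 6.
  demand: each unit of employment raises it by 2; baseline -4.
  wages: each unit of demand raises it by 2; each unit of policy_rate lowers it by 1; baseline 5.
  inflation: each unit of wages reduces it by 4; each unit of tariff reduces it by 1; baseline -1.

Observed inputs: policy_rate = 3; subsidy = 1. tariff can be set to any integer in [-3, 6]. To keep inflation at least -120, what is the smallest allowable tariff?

Substituting into the employment equation gives employment = -4*tariff + 5.
So demand = -8*tariff + 6.
wages becomes -16*tariff + 14.
Substituting into the inflation equation gives inflation = 63*tariff - 57.
Require 63*tariff - 57 ≥ -120, so tariff ≥ -1.
The smallest integer in [-3, 6] satisfying this is -1.

tariff = -1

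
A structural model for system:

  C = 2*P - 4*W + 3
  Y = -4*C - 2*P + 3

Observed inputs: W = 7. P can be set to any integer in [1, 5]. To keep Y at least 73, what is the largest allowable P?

P = 3

Substituting into the C equation gives C = 2*P - 25.
So Y = -10*P + 103.
Require -10*P + 103 ≥ 73, so P ≤ 3.
The largest integer in [1, 5] satisfying this is 3.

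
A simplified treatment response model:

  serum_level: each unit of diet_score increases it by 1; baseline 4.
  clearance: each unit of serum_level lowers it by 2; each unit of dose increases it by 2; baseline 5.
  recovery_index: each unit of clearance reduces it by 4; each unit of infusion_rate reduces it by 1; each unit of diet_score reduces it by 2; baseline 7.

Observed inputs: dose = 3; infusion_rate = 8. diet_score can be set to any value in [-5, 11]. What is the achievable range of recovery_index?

-43 to 53

Substituting into the clearance equation gives clearance = -2*diet_score + 3.
Substituting into the recovery_index equation gives recovery_index = 6*diet_score - 13.
Linear in diet_score, so extremes are at the endpoints: diet_score = -5 gives recovery_index = -43; diet_score = 11 gives recovery_index = 53.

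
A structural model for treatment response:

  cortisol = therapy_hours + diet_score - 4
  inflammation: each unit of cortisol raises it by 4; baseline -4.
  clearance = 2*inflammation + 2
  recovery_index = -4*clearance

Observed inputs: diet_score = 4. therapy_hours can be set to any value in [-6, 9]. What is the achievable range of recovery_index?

Substituting into the cortisol equation gives cortisol = therapy_hours.
Substituting into the inflammation equation gives inflammation = 4*therapy_hours - 4.
Substituting into the clearance equation gives clearance = 8*therapy_hours - 6.
Substituting into the recovery_index equation gives recovery_index = -32*therapy_hours + 24.
Linear in therapy_hours, so extremes are at the endpoints: therapy_hours = -6 gives recovery_index = 216; therapy_hours = 9 gives recovery_index = -264.

-264 to 216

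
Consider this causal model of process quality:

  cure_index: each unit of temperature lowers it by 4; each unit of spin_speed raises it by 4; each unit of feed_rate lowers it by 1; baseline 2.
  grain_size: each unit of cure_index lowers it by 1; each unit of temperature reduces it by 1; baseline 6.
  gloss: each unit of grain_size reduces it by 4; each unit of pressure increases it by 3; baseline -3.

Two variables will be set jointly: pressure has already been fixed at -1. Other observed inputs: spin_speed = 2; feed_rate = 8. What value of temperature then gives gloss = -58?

temperature = 3

With pressure held at -1:
Substituting into the cure_index equation gives cure_index = -4*temperature + 2.
So grain_size = 3*temperature + 4.
Substituting into the gloss equation gives gloss = -12*temperature - 22.
Solve -12*temperature - 22 = -58: temperature = (-58 + 22) / -12 = 3.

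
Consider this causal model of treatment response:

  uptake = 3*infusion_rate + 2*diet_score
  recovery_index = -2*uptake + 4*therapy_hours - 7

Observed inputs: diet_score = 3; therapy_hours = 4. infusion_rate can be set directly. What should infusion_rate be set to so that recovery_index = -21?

infusion_rate = 3

Substituting into the uptake equation gives uptake = 3*infusion_rate + 6.
recovery_index becomes -6*infusion_rate - 3.
Solve -6*infusion_rate - 3 = -21: infusion_rate = (-21 + 3) / -6 = 3.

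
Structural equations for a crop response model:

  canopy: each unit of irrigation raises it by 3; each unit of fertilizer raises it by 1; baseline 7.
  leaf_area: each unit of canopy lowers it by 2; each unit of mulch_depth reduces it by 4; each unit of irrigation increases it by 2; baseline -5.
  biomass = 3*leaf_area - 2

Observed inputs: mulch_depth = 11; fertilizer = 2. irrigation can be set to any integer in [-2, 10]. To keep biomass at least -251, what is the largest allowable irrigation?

irrigation = 4

Substituting into the canopy equation gives canopy = 3*irrigation + 9.
Substituting into the leaf_area equation gives leaf_area = -4*irrigation - 67.
biomass becomes -12*irrigation - 203.
Require -12*irrigation - 203 ≥ -251, so irrigation ≤ 4.
The largest integer in [-2, 10] satisfying this is 4.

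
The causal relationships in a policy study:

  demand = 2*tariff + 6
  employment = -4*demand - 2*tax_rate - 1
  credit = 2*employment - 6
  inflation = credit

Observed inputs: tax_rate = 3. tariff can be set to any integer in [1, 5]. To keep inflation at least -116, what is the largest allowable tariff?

Substituting into the employment equation gives employment = -8*tariff - 31.
So credit = -16*tariff - 68.
So inflation = -16*tariff - 68.
Require -16*tariff - 68 ≥ -116, so tariff ≤ 3.
The largest integer in [1, 5] satisfying this is 3.

tariff = 3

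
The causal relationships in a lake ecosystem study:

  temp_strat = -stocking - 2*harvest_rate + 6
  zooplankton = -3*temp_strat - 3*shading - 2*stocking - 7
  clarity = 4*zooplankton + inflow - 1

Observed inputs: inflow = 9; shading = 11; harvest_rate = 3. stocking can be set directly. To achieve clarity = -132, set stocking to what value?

Substituting into the temp_strat equation gives temp_strat = -stocking.
zooplankton becomes stocking - 40.
clarity becomes 4*stocking - 152.
Solve 4*stocking - 152 = -132: stocking = (-132 + 152) / 4 = 5.

stocking = 5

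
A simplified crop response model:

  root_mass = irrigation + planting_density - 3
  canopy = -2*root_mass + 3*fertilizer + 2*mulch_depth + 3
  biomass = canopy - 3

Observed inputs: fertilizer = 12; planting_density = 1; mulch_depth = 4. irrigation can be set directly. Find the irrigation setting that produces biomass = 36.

irrigation = 6

Substituting into the root_mass equation gives root_mass = irrigation - 2.
Substituting into the canopy equation gives canopy = -2*irrigation + 51.
Substituting into the biomass equation gives biomass = -2*irrigation + 48.
Solve -2*irrigation + 48 = 36: irrigation = (36 - 48) / -2 = 6.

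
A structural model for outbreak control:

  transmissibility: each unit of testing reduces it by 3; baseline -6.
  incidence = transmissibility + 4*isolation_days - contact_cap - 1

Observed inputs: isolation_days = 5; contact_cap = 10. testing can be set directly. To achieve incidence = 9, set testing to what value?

Substituting into the incidence equation gives incidence = -3*testing + 3.
Solve -3*testing + 3 = 9: testing = (9 - 3) / -3 = -2.

testing = -2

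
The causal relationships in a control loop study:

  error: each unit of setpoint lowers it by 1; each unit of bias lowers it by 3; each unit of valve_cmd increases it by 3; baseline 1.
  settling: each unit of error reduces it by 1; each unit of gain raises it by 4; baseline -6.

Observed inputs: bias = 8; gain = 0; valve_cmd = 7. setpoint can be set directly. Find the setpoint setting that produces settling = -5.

Substituting into the error equation gives error = -setpoint - 2.
So settling = setpoint - 4.
Solve setpoint - 4 = -5: setpoint = (-5 + 4) / 1 = -1.

setpoint = -1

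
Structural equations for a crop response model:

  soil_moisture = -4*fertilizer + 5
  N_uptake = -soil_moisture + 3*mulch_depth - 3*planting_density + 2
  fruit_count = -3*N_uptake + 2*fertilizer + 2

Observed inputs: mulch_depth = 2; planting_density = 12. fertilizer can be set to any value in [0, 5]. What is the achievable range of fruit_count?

Substituting into the N_uptake equation gives N_uptake = 4*fertilizer - 33.
Substituting into the fruit_count equation gives fruit_count = -10*fertilizer + 101.
Linear in fertilizer, so extremes are at the endpoints: fertilizer = 0 gives fruit_count = 101; fertilizer = 5 gives fruit_count = 51.

51 to 101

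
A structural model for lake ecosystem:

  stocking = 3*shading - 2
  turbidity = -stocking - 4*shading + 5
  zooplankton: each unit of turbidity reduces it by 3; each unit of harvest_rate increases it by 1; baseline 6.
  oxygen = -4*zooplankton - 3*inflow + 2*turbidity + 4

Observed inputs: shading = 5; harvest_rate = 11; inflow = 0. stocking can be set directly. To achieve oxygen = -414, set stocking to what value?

stocking = 10

Intervening on stocking fixes its value directly, overriding its dependence on shading.
Substituting into the turbidity equation gives turbidity = -stocking - 15.
Substituting into the zooplankton equation gives zooplankton = 3*stocking + 62.
Substituting into the oxygen equation gives oxygen = -14*stocking - 274.
Solve -14*stocking - 274 = -414: stocking = (-414 + 274) / -14 = 10.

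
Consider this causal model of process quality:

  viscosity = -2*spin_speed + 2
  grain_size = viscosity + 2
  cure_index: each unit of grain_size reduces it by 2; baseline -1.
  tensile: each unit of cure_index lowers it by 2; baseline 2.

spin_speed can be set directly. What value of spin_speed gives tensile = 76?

spin_speed = -7

Substituting into the grain_size equation gives grain_size = -2*spin_speed + 4.
cure_index becomes 4*spin_speed - 9.
Substituting into the tensile equation gives tensile = -8*spin_speed + 20.
Solve -8*spin_speed + 20 = 76: spin_speed = (76 - 20) / -8 = -7.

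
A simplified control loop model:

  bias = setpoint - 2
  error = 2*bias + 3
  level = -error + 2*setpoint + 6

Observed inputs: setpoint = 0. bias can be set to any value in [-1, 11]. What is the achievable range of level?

Intervening on bias fixes its value directly, overriding its dependence on setpoint.
Substituting into the level equation gives level = -2*bias + 3.
Linear in bias, so extremes are at the endpoints: bias = -1 gives level = 5; bias = 11 gives level = -19.

-19 to 5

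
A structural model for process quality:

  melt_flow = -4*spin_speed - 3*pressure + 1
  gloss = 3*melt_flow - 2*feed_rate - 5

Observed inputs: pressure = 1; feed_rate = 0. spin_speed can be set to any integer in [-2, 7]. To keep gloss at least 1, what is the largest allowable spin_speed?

spin_speed = -1

Substituting into the melt_flow equation gives melt_flow = -4*spin_speed - 2.
So gloss = -12*spin_speed - 11.
Require -12*spin_speed - 11 ≥ 1, so spin_speed ≤ -1.
The largest integer in [-2, 7] satisfying this is -1.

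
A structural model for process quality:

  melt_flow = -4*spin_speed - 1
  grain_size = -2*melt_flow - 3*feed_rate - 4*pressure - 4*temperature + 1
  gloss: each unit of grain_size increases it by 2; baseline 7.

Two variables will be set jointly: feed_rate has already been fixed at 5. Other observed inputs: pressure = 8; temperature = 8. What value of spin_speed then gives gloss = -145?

spin_speed = 0

With feed_rate held at 5:
Substituting into the grain_size equation gives grain_size = 8*spin_speed - 76.
So gloss = 16*spin_speed - 145.
Solve 16*spin_speed - 145 = -145: spin_speed = (-145 + 145) / 16 = 0.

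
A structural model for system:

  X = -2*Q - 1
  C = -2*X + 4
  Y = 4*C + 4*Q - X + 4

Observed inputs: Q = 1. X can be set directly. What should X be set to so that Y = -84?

X = 12

Intervening on X fixes its value directly, overriding its dependence on Q.
Substituting into the Y equation gives Y = -9*X + 24.
Solve -9*X + 24 = -84: X = (-84 - 24) / -9 = 12.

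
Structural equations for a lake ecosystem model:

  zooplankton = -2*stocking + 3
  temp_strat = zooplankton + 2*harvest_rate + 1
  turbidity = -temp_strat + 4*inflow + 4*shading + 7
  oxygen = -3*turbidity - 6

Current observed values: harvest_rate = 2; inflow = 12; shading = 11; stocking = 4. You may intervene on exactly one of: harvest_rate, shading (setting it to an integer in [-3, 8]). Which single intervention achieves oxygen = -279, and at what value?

Intervening on harvest_rate: with other inputs at their observed values, oxygen = 6*harvest_rate - 315. Solving for -279 gives harvest_rate = 6, within [-3, 8].
Intervening on shading: oxygen = -12*shading - 171. Reaching -279 requires shading = 9, outside [-3, 8].

set harvest_rate = 6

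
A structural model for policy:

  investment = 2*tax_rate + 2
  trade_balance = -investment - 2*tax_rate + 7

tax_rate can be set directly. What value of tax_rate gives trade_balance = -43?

tax_rate = 12

Substituting into the trade_balance equation gives trade_balance = -4*tax_rate + 5.
Solve -4*tax_rate + 5 = -43: tax_rate = (-43 - 5) / -4 = 12.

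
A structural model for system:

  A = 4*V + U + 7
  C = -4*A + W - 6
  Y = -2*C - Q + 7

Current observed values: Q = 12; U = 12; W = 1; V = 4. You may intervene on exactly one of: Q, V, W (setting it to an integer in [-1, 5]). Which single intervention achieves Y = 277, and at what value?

set W = 5

Intervening on Q: Y = -Q + 297. Reaching 277 requires Q = 20, outside [-1, 5].
Intervening on V: Y = 32*V + 157. Reaching 277 requires V = 15/4, not an integer.
Intervening on W: with other inputs at their observed values, Y = -2*W + 287. Solving for 277 gives W = 5, within [-1, 5].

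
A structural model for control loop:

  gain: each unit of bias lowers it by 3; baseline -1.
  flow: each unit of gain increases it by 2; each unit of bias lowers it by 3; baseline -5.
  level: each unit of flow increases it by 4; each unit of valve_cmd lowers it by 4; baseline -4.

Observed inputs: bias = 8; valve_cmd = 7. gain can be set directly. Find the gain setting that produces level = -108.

Intervening on gain fixes its value directly, overriding its dependence on bias.
Substituting into the flow equation gives flow = 2*gain - 29.
Substituting into the level equation gives level = 8*gain - 148.
Solve 8*gain - 148 = -108: gain = (-108 + 148) / 8 = 5.

gain = 5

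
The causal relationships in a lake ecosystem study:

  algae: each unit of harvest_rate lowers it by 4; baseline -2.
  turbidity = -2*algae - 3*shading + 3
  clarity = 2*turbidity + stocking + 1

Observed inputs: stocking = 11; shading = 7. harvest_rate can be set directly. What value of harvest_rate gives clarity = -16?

Substituting into the turbidity equation gives turbidity = 8*harvest_rate - 14.
Substituting into the clarity equation gives clarity = 16*harvest_rate - 16.
Solve 16*harvest_rate - 16 = -16: harvest_rate = (-16 + 16) / 16 = 0.

harvest_rate = 0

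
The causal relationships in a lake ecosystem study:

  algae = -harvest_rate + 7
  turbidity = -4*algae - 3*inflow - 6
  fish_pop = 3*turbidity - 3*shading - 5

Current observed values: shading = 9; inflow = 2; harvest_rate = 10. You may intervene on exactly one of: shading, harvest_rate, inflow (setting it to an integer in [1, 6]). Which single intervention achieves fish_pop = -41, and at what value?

Intervening on shading: fish_pop = -3*shading - 5. Reaching -41 requires shading = 12, outside [1, 6].
Intervening on harvest_rate: fish_pop = 12*harvest_rate - 152. Reaching -41 requires harvest_rate = 37/4, not an integer.
Intervening on inflow: with other inputs at their observed values, fish_pop = -9*inflow - 14. Solving for -41 gives inflow = 3, within [1, 6].

set inflow = 3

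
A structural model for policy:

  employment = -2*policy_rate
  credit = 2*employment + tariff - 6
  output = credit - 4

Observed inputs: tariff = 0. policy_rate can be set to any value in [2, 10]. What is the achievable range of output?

-50 to -18

Substituting into the credit equation gives credit = -4*policy_rate - 6.
Substituting into the output equation gives output = -4*policy_rate - 10.
Linear in policy_rate, so extremes are at the endpoints: policy_rate = 2 gives output = -18; policy_rate = 10 gives output = -50.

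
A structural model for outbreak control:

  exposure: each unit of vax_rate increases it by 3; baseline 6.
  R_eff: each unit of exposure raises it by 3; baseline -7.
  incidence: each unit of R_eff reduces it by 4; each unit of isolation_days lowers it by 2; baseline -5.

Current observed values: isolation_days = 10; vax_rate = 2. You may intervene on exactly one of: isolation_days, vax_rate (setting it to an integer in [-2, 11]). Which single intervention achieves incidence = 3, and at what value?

set vax_rate = -2

Intervening on isolation_days: incidence = -2*isolation_days - 121. Reaching 3 requires isolation_days = -62, outside [-2, 11].
Intervening on vax_rate: with other inputs at their observed values, incidence = -36*vax_rate - 69. Solving for 3 gives vax_rate = -2, within [-2, 11].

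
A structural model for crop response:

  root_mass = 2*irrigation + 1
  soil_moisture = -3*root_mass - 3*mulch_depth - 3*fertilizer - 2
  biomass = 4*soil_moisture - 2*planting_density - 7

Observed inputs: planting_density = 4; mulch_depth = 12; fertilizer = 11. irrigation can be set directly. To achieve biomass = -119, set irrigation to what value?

irrigation = -8

Substituting into the soil_moisture equation gives soil_moisture = -6*irrigation - 74.
So biomass = -24*irrigation - 311.
Solve -24*irrigation - 311 = -119: irrigation = (-119 + 311) / -24 = -8.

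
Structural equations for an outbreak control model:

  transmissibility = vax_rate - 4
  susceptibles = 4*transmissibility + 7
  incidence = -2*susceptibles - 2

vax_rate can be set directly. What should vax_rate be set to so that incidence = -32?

Substituting into the susceptibles equation gives susceptibles = 4*vax_rate - 9.
Substituting into the incidence equation gives incidence = -8*vax_rate + 16.
Solve -8*vax_rate + 16 = -32: vax_rate = (-32 - 16) / -8 = 6.

vax_rate = 6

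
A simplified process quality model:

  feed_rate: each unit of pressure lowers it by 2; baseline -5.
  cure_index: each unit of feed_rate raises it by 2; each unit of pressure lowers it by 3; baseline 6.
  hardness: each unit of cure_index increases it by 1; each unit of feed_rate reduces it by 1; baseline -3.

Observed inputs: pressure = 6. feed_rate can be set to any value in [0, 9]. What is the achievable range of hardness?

Intervening on feed_rate fixes its value directly, overriding its dependence on pressure.
Substituting into the cure_index equation gives cure_index = 2*feed_rate - 12.
hardness becomes feed_rate - 15.
Linear in feed_rate, so extremes are at the endpoints: feed_rate = 0 gives hardness = -15; feed_rate = 9 gives hardness = -6.

-15 to -6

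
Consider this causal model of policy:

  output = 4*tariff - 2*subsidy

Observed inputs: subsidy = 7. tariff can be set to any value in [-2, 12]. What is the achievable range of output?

Substituting into the output equation gives output = 4*tariff - 14.
Linear in tariff, so extremes are at the endpoints: tariff = -2 gives output = -22; tariff = 12 gives output = 34.

-22 to 34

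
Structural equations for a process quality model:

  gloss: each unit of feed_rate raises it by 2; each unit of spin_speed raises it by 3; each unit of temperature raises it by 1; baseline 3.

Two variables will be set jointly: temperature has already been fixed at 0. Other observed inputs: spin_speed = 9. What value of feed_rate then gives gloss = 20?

feed_rate = -5

With temperature held at 0:
Substituting into the gloss equation gives gloss = 2*feed_rate + 30.
Solve 2*feed_rate + 30 = 20: feed_rate = (20 - 30) / 2 = -5.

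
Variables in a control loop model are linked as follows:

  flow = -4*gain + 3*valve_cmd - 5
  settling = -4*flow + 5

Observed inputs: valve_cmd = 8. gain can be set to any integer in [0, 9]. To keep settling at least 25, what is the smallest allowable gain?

gain = 6

Substituting into the flow equation gives flow = -4*gain + 19.
Substituting into the settling equation gives settling = 16*gain - 71.
Require 16*gain - 71 ≥ 25, so gain ≥ 6.
The smallest integer in [0, 9] satisfying this is 6.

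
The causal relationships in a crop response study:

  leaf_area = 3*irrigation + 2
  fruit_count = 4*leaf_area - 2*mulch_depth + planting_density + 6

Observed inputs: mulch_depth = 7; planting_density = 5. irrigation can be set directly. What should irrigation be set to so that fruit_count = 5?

Substituting into the fruit_count equation gives fruit_count = 12*irrigation + 5.
Solve 12*irrigation + 5 = 5: irrigation = (5 - 5) / 12 = 0.

irrigation = 0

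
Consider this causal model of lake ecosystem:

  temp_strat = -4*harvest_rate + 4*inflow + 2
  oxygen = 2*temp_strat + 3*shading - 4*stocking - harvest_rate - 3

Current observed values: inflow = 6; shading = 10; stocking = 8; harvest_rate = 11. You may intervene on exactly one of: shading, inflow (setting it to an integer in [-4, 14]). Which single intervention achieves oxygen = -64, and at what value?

set shading = 6

Intervening on shading: with other inputs at their observed values, oxygen = 3*shading - 82. Solving for -64 gives shading = 6, within [-4, 14].
Intervening on inflow: oxygen = 8*inflow - 100. Reaching -64 requires inflow = 9/2, not an integer.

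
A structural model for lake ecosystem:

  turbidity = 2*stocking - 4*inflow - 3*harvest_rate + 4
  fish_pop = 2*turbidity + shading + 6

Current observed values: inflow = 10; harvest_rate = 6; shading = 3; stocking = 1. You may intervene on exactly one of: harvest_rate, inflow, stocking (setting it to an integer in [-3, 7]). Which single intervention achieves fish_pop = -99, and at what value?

Intervening on harvest_rate: fish_pop = -6*harvest_rate - 59. Reaching -99 requires harvest_rate = 20/3, not an integer.
Intervening on inflow: fish_pop = -8*inflow - 15. Reaching -99 requires inflow = 21/2, not an integer.
Intervening on stocking: with other inputs at their observed values, fish_pop = 4*stocking - 99. Solving for -99 gives stocking = 0, within [-3, 7].

set stocking = 0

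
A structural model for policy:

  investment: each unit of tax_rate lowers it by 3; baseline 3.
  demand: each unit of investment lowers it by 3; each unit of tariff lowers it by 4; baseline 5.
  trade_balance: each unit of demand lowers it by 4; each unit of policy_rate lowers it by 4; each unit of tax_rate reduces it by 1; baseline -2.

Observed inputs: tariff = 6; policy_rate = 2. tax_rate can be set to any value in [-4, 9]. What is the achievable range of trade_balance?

Substituting into the demand equation gives demand = 9*tax_rate - 28.
This gives trade_balance = -37*tax_rate + 102.
Linear in tax_rate, so extremes are at the endpoints: tax_rate = -4 gives trade_balance = 250; tax_rate = 9 gives trade_balance = -231.

-231 to 250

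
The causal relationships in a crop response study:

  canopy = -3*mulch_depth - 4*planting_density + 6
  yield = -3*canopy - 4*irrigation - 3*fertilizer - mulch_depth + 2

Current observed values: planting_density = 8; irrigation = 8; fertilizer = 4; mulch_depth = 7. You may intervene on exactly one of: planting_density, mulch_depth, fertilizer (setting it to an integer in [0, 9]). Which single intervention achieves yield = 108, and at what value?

Intervening on planting_density: yield = 12*planting_density - 4. Reaching 108 requires planting_density = 28/3, not an integer.
Intervening on mulch_depth: with other inputs at their observed values, yield = 8*mulch_depth + 36. Solving for 108 gives mulch_depth = 9, within [0, 9].
Intervening on fertilizer: yield = -3*fertilizer + 104. Reaching 108 requires fertilizer = -4/3, not an integer.

set mulch_depth = 9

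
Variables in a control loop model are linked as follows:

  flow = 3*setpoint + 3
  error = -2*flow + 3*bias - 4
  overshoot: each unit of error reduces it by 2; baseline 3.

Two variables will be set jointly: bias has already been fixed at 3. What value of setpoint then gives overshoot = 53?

setpoint = 4

With bias held at 3:
Substituting into the error equation gives error = -6*setpoint - 1.
Substituting into the overshoot equation gives overshoot = 12*setpoint + 5.
Solve 12*setpoint + 5 = 53: setpoint = (53 - 5) / 12 = 4.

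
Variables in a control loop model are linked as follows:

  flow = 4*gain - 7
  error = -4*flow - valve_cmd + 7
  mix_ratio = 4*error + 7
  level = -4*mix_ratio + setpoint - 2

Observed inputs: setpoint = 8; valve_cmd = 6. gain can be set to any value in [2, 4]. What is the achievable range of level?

26 to 538

Substituting into the error equation gives error = -16*gain + 29.
Substituting into the mix_ratio equation gives mix_ratio = -64*gain + 123.
Substituting into the level equation gives level = 256*gain - 486.
Linear in gain, so extremes are at the endpoints: gain = 2 gives level = 26; gain = 4 gives level = 538.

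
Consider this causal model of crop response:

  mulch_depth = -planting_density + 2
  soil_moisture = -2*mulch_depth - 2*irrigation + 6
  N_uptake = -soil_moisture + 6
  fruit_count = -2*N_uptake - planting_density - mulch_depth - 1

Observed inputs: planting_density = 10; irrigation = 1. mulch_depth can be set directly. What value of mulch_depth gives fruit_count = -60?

mulch_depth = 9

Intervening on mulch_depth fixes its value directly, overriding its dependence on planting_density.
Substituting into the soil_moisture equation gives soil_moisture = -2*mulch_depth + 4.
Substituting into the N_uptake equation gives N_uptake = 2*mulch_depth + 2.
This gives fruit_count = -5*mulch_depth - 15.
Solve -5*mulch_depth - 15 = -60: mulch_depth = (-60 + 15) / -5 = 9.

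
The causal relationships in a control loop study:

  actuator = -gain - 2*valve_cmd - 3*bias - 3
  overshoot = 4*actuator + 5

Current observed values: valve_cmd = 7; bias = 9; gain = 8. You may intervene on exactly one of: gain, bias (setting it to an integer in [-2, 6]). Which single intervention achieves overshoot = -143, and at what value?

Intervening on gain: overshoot = -4*gain - 171. Reaching -143 requires gain = -7, outside [-2, 6].
Intervening on bias: with other inputs at their observed values, overshoot = -12*bias - 95. Solving for -143 gives bias = 4, within [-2, 6].

set bias = 4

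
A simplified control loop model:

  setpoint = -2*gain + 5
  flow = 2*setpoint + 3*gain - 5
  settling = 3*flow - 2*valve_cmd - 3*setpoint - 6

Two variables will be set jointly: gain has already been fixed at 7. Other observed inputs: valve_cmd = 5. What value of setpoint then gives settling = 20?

setpoint = -4

With gain held at 7:
Intervening on setpoint fixes its value directly, overriding its dependence on gain.
Substituting into the flow equation gives flow = 2*setpoint + 16.
Substituting into the settling equation gives settling = 3*setpoint + 32.
Solve 3*setpoint + 32 = 20: setpoint = (20 - 32) / 3 = -4.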